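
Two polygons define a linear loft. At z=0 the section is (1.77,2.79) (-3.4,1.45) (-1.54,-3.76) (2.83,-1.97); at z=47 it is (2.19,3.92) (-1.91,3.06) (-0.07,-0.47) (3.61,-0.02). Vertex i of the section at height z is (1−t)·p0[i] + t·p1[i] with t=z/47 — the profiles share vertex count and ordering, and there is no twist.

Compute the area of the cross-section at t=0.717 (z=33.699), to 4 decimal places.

Area at t=0.717: 18.3670

Cross-section at t=0.717: each vertex is (1-t)·p0[i] + t·p1[i].
  v1: (1-0.717)·(1.77,2.79) + 0.717·(2.19,3.92) = (2.0711,3.6002)
  v2: (1-0.717)·(-3.4,1.45) + 0.717·(-1.91,3.06) = (-2.3317,2.6044)
  v3: (1-0.717)·(-1.54,-3.76) + 0.717·(-0.07,-0.47) = (-0.4860,-1.4011)
  v4: (1-0.717)·(2.83,-1.97) + 0.717·(3.61,-0.02) = (3.3893,-0.5719)
Shoelace sum Σ(x_i·y_{i+1} − x_{i+1}·y_i):
  i=1: 2.0711·2.6044 − -2.3317·3.6002 = +13.7885 (running +13.7885)
  i=2: -2.3317·-1.4011 − -0.4860·2.6044 = +4.5326 (running +18.3211)
  i=3: -0.4860·-0.5719 − 3.3893·-1.4011 = +5.0265 (running +23.3476)
  i=4: 3.3893·3.6002 − 2.0711·-0.5719 = +13.3864 (running +36.7340)
Area = |Σ|/2 = |36.7340|/2 = 18.3670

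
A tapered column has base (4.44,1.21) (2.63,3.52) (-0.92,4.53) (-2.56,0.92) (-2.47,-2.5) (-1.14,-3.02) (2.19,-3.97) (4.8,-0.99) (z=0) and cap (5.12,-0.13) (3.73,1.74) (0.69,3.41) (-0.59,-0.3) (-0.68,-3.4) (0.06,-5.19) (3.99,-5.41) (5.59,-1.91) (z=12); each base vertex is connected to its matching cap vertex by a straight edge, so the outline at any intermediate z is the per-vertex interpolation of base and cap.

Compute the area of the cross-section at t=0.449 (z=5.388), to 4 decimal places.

Area at t=0.449: 42.6662

Cross-section at t=0.449: each vertex is (1-t)·p0[i] + t·p1[i].
  v1: (1-0.449)·(4.44,1.21) + 0.449·(5.12,-0.13) = (4.7453,0.6083)
  v2: (1-0.449)·(2.63,3.52) + 0.449·(3.73,1.74) = (3.1239,2.7208)
  v3: (1-0.449)·(-0.92,4.53) + 0.449·(0.69,3.41) = (-0.1971,4.0271)
  v4: (1-0.449)·(-2.56,0.92) + 0.449·(-0.59,-0.3) = (-1.6755,0.3722)
  v5: (1-0.449)·(-2.47,-2.5) + 0.449·(-0.68,-3.4) = (-1.6663,-2.9041)
  v6: (1-0.449)·(-1.14,-3.02) + 0.449·(0.06,-5.19) = (-0.6012,-3.9943)
  v7: (1-0.449)·(2.19,-3.97) + 0.449·(3.99,-5.41) = (2.9982,-4.6166)
  v8: (1-0.449)·(4.8,-0.99) + 0.449·(5.59,-1.91) = (5.1547,-1.4031)
Shoelace sum Σ(x_i·y_{i+1} − x_{i+1}·y_i):
  i=1: 4.7453·2.7208 − 3.1239·0.6083 = +11.0106 (running +11.0106)
  i=2: 3.1239·4.0271 − -0.1971·2.7208 = +13.1166 (running +24.1272)
  i=3: -0.1971·0.3722 − -1.6755·4.0271 = +6.6740 (running +30.8011)
  i=4: -1.6755·-2.9041 − -1.6663·0.3722 = +5.4860 (running +36.2871)
  i=5: -1.6663·-3.9943 − -0.6012·-2.9041 = +4.9098 (running +41.1969)
  i=6: -0.6012·-4.6166 − 2.9982·-3.9943 = +14.7513 (running +55.9481)
  i=7: 2.9982·-1.4031 − 5.1547·-4.6166 = +19.5903 (running +75.5385)
  i=8: 5.1547·0.6083 − 4.7453·-1.4031 = +9.7939 (running +85.3323)
Area = |Σ|/2 = |85.3323|/2 = 42.6662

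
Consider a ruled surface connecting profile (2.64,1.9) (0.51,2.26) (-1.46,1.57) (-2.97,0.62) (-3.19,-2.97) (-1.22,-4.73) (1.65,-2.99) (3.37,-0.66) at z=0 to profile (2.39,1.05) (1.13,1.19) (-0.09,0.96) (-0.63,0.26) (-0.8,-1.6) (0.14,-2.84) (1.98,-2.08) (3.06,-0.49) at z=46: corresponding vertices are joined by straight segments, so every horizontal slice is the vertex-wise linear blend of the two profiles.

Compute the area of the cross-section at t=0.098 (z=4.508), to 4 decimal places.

Cross-section at t=0.098: each vertex is (1-t)·p0[i] + t·p1[i].
  v1: (1-0.098)·(2.64,1.9) + 0.098·(2.39,1.05) = (2.6155,1.8167)
  v2: (1-0.098)·(0.51,2.26) + 0.098·(1.13,1.19) = (0.5708,2.1551)
  v3: (1-0.098)·(-1.46,1.57) + 0.098·(-0.09,0.96) = (-1.3257,1.5102)
  v4: (1-0.098)·(-2.97,0.62) + 0.098·(-0.63,0.26) = (-2.7407,0.5847)
  v5: (1-0.098)·(-3.19,-2.97) + 0.098·(-0.8,-1.6) = (-2.9558,-2.8357)
  v6: (1-0.098)·(-1.22,-4.73) + 0.098·(0.14,-2.84) = (-1.0867,-4.5448)
  v7: (1-0.098)·(1.65,-2.99) + 0.098·(1.98,-2.08) = (1.6823,-2.9008)
  v8: (1-0.098)·(3.37,-0.66) + 0.098·(3.06,-0.49) = (3.3396,-0.6433)
Shoelace sum Σ(x_i·y_{i+1} − x_{i+1}·y_i):
  i=1: 2.6155·2.1551 − 0.5708·1.8167 = +4.5999 (running +4.5999)
  i=2: 0.5708·1.5102 − -1.3257·2.1551 = +3.7191 (running +8.3190)
  i=3: -1.3257·0.5847 − -2.7407·1.5102 = +3.3638 (running +11.6828)
  i=4: -2.7407·-2.8357 − -2.9558·0.5847 = +9.5002 (running +21.1830)
  i=5: -2.9558·-4.5448 − -1.0867·-2.8357 = +10.3517 (running +31.5347)
  i=6: -1.0867·-2.9008 − 1.6823·-4.5448 = +10.7982 (running +42.3330)
  i=7: 1.6823·-0.6433 − 3.3396·-2.9008 = +8.6053 (running +50.9383)
  i=8: 3.3396·1.8167 − 2.6155·-0.6433 = +7.7497 (running +58.6880)
Area = |Σ|/2 = |58.6880|/2 = 29.3440

Area at t=0.098: 29.3440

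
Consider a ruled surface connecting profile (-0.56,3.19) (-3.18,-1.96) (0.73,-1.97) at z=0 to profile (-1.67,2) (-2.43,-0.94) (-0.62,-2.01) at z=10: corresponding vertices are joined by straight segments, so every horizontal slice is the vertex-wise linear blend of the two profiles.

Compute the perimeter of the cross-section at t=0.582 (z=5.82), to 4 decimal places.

Perimeter at t=0.582: 11.5541

Cross-section at t=0.582: each vertex is (1-t)·p0[i] + t·p1[i].
  v1: (1-0.582)·(-0.56,3.19) + 0.582·(-1.67,2) = (-1.2060,2.4974)
  v2: (1-0.582)·(-3.18,-1.96) + 0.582·(-2.43,-0.94) = (-2.7435,-1.3664)
  v3: (1-0.582)·(0.73,-1.97) + 0.582·(-0.62,-2.01) = (-0.0557,-1.9933)
Perimeter = Σ |v_{i+1} − v_i|:
  edge 1→2: √(-1.5375² + -3.8638²) = 4.1584 (running 4.1584)
  edge 2→3: √(2.6878² + -0.6269²) = 2.7599 (running 6.9184)
  edge 3→1: √(-1.1503² + 4.4907²) = 4.6357 (running 11.5541)
Perimeter = 11.5541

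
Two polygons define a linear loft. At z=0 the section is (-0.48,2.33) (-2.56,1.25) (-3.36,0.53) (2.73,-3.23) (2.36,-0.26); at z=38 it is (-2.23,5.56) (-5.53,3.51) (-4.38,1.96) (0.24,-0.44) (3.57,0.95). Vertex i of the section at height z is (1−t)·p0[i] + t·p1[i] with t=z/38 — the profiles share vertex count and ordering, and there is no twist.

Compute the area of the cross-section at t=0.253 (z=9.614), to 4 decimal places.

Cross-section at t=0.253: each vertex is (1-t)·p0[i] + t·p1[i].
  v1: (1-0.253)·(-0.48,2.33) + 0.253·(-2.23,5.56) = (-0.9227,3.1472)
  v2: (1-0.253)·(-2.56,1.25) + 0.253·(-5.53,3.51) = (-3.3114,1.8218)
  v3: (1-0.253)·(-3.36,0.53) + 0.253·(-4.38,1.96) = (-3.6181,0.8918)
  v4: (1-0.253)·(2.73,-3.23) + 0.253·(0.24,-0.44) = (2.1000,-2.5241)
  v5: (1-0.253)·(2.36,-0.26) + 0.253·(3.57,0.95) = (2.6661,0.0461)
Shoelace sum Σ(x_i·y_{i+1} − x_{i+1}·y_i):
  i=1: -0.9227·1.8218 − -3.3114·3.1472 = +8.7406 (running +8.7406)
  i=2: -3.3114·0.8918 − -3.6181·1.8218 = +3.6382 (running +12.3788)
  i=3: -3.6181·-2.5241 − 2.1000·0.8918 = +7.2597 (running +19.6385)
  i=4: 2.1000·0.0461 − 2.6661·-2.5241 = +6.8265 (running +26.4650)
  i=5: 2.6661·3.1472 − -0.9227·0.0461 = +8.4334 (running +34.8984)
Area = |Σ|/2 = |34.8984|/2 = 17.4492

Area at t=0.253: 17.4492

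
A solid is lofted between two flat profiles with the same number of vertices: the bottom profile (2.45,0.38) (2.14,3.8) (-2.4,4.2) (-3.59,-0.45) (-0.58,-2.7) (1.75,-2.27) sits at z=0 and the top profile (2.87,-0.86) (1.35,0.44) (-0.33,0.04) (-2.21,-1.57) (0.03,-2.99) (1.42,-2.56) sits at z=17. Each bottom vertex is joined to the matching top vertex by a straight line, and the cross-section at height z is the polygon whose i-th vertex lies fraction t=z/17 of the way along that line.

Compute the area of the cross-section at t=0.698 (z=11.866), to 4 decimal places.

Cross-section at t=0.698: each vertex is (1-t)·p0[i] + t·p1[i].
  v1: (1-0.698)·(2.45,0.38) + 0.698·(2.87,-0.86) = (2.7432,-0.4855)
  v2: (1-0.698)·(2.14,3.8) + 0.698·(1.35,0.44) = (1.5886,1.4547)
  v3: (1-0.698)·(-2.4,4.2) + 0.698·(-0.33,0.04) = (-0.9551,1.2963)
  v4: (1-0.698)·(-3.59,-0.45) + 0.698·(-2.21,-1.57) = (-2.6268,-1.2318)
  v5: (1-0.698)·(-0.58,-2.7) + 0.698·(0.03,-2.99) = (-0.1542,-2.9024)
  v6: (1-0.698)·(1.75,-2.27) + 0.698·(1.42,-2.56) = (1.5197,-2.4724)
Shoelace sum Σ(x_i·y_{i+1} − x_{i+1}·y_i):
  i=1: 2.7432·1.4547 − 1.5886·-0.4855 = +4.7618 (running +4.7618)
  i=2: 1.5886·1.2963 − -0.9551·1.4547 = +3.4488 (running +8.2106)
  i=3: -0.9551·-1.2318 − -2.6268·1.2963 = +4.5816 (running +12.7922)
  i=4: -2.6268·-2.9024 − -0.1542·-1.2318 = +7.4340 (running +20.2262)
  i=5: -0.1542·-2.4724 − 1.5197·-2.9024 = +4.7920 (running +25.0182)
  i=6: 1.5197·-0.4855 − 2.7432·-2.4724 = +6.0444 (running +31.0626)
Area = |Σ|/2 = |31.0626|/2 = 15.5313

Area at t=0.698: 15.5313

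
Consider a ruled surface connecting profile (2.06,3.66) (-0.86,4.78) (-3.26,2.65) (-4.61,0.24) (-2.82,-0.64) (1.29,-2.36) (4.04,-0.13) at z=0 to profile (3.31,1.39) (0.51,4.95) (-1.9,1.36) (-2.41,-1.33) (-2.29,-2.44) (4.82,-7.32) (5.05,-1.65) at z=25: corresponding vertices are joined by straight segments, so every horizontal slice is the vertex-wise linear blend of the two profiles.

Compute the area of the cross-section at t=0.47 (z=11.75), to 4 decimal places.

Cross-section at t=0.47: each vertex is (1-t)·p0[i] + t·p1[i].
  v1: (1-0.47)·(2.06,3.66) + 0.47·(3.31,1.39) = (2.6475,2.5931)
  v2: (1-0.47)·(-0.86,4.78) + 0.47·(0.51,4.95) = (-0.2161,4.8599)
  v3: (1-0.47)·(-3.26,2.65) + 0.47·(-1.9,1.36) = (-2.6208,2.0437)
  v4: (1-0.47)·(-4.61,0.24) + 0.47·(-2.41,-1.33) = (-3.5760,-0.4979)
  v5: (1-0.47)·(-2.82,-0.64) + 0.47·(-2.29,-2.44) = (-2.5709,-1.4860)
  v6: (1-0.47)·(1.29,-2.36) + 0.47·(4.82,-7.32) = (2.9491,-4.6912)
  v7: (1-0.47)·(4.04,-0.13) + 0.47·(5.05,-1.65) = (4.5147,-0.8444)
Shoelace sum Σ(x_i·y_{i+1} − x_{i+1}·y_i):
  i=1: 2.6475·4.8599 − -0.2161·2.5931 = +13.4270 (running +13.4270)
  i=2: -0.2161·2.0437 − -2.6208·4.8599 = +12.2952 (running +25.7221)
  i=3: -2.6208·-0.4979 − -3.5760·2.0437 = +8.6132 (running +34.3353)
  i=4: -3.5760·-1.4860 − -2.5709·-0.4979 = +4.0339 (running +38.3692)
  i=5: -2.5709·-4.6912 − 2.9491·-1.4860 = +16.4430 (running +54.8122)
  i=6: 2.9491·-0.8444 − 4.5147·-4.6912 = +18.6891 (running +73.5013)
  i=7: 4.5147·2.5931 − 2.6475·-0.8444 = +13.9426 (running +87.4439)
Area = |Σ|/2 = |87.4439|/2 = 43.7220

Area at t=0.47: 43.7220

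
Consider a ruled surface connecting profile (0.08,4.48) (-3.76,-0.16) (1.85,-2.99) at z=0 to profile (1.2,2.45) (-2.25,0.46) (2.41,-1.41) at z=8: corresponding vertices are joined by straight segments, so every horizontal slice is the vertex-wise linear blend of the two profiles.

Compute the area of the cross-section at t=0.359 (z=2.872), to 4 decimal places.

Cross-section at t=0.359: each vertex is (1-t)·p0[i] + t·p1[i].
  v1: (1-0.359)·(0.08,4.48) + 0.359·(1.2,2.45) = (0.4821,3.7512)
  v2: (1-0.359)·(-3.76,-0.16) + 0.359·(-2.25,0.46) = (-3.2179,0.0626)
  v3: (1-0.359)·(1.85,-2.99) + 0.359·(2.41,-1.41) = (2.0510,-2.4228)
Shoelace sum Σ(x_i·y_{i+1} − x_{i+1}·y_i):
  i=1: 0.4821·0.0626 − -3.2179·3.7512 = +12.1013 (running +12.1013)
  i=2: -3.2179·-2.4228 − 2.0510·0.0626 = +7.6679 (running +19.7692)
  i=3: 2.0510·3.7512 − 0.4821·-2.4228 = +8.8619 (running +28.6311)
Area = |Σ|/2 = |28.6311|/2 = 14.3156

Area at t=0.359: 14.3156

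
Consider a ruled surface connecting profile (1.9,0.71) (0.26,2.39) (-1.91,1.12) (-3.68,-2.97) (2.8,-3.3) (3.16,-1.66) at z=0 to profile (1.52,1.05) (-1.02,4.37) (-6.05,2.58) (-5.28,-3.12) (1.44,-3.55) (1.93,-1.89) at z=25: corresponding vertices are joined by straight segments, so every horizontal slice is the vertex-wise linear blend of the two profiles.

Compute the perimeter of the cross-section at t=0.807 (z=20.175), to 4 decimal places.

Perimeter at t=0.807: 25.3004

Cross-section at t=0.807: each vertex is (1-t)·p0[i] + t·p1[i].
  v1: (1-0.807)·(1.9,0.71) + 0.807·(1.52,1.05) = (1.5933,0.9844)
  v2: (1-0.807)·(0.26,2.39) + 0.807·(-1.02,4.37) = (-0.7730,3.9879)
  v3: (1-0.807)·(-1.91,1.12) + 0.807·(-6.05,2.58) = (-5.2510,2.2982)
  v4: (1-0.807)·(-3.68,-2.97) + 0.807·(-5.28,-3.12) = (-4.9712,-3.0911)
  v5: (1-0.807)·(2.8,-3.3) + 0.807·(1.44,-3.55) = (1.7025,-3.5017)
  v6: (1-0.807)·(3.16,-1.66) + 0.807·(1.93,-1.89) = (2.1674,-1.8456)
Perimeter = Σ |v_{i+1} − v_i|:
  edge 1→2: √(-2.3663² + 3.0035²) = 3.8236 (running 3.8236)
  edge 2→3: √(-4.4780² + -1.6896²) = 4.7862 (running 8.6098)
  edge 3→4: √(0.2798² + -5.3893²) = 5.3965 (running 14.0064)
  edge 4→5: √(6.6737² + -0.4107²) = 6.6863 (running 20.6927)
  edge 5→6: √(0.4649² + 1.6561²) = 1.7202 (running 22.4128)
  edge 6→1: √(-0.5740² + 2.8300²) = 2.8876 (running 25.3004)
Perimeter = 25.3004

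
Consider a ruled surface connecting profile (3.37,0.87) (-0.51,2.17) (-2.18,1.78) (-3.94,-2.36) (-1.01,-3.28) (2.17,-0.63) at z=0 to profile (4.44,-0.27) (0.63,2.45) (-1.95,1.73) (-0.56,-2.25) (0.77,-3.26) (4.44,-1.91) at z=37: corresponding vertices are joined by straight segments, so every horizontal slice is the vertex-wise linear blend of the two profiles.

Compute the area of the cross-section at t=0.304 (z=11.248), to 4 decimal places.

Cross-section at t=0.304: each vertex is (1-t)·p0[i] + t·p1[i].
  v1: (1-0.304)·(3.37,0.87) + 0.304·(4.44,-0.27) = (3.6953,0.5234)
  v2: (1-0.304)·(-0.51,2.17) + 0.304·(0.63,2.45) = (-0.1634,2.2551)
  v3: (1-0.304)·(-2.18,1.78) + 0.304·(-1.95,1.73) = (-2.1101,1.7648)
  v4: (1-0.304)·(-3.94,-2.36) + 0.304·(-0.56,-2.25) = (-2.9125,-2.3266)
  v5: (1-0.304)·(-1.01,-3.28) + 0.304·(0.77,-3.26) = (-0.4689,-3.2739)
  v6: (1-0.304)·(2.17,-0.63) + 0.304·(4.44,-1.91) = (2.8601,-1.0191)
Shoelace sum Σ(x_i·y_{i+1} − x_{i+1}·y_i):
  i=1: 3.6953·2.2551 − -0.1634·0.5234 = +8.4189 (running +8.4189)
  i=2: -0.1634·1.7648 − -2.1101·2.2551 = +4.4700 (running +12.8889)
  i=3: -2.1101·-2.3266 − -2.9125·1.7648 = +10.0492 (running +22.9381)
  i=4: -2.9125·-3.2739 − -0.4689·-2.3266 = +8.4443 (running +31.3824)
  i=5: -0.4689·-1.0191 − 2.8601·-3.2739 = +9.8415 (running +41.2239)
  i=6: 2.8601·0.5234 − 3.6953·-1.0191 = +5.2630 (running +46.4869)
Area = |Σ|/2 = |46.4869|/2 = 23.2435

Area at t=0.304: 23.2435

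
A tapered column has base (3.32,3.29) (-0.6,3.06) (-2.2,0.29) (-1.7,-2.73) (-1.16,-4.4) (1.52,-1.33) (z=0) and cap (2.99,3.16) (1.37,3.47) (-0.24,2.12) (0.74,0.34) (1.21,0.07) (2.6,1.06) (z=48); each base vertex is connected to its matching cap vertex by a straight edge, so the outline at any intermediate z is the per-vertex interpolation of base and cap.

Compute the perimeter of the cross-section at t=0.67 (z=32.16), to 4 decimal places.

Cross-section at t=0.67: each vertex is (1-t)·p0[i] + t·p1[i].
  v1: (1-0.67)·(3.32,3.29) + 0.67·(2.99,3.16) = (3.0989,3.2029)
  v2: (1-0.67)·(-0.6,3.06) + 0.67·(1.37,3.47) = (0.7199,3.3347)
  v3: (1-0.67)·(-2.2,0.29) + 0.67·(-0.24,2.12) = (-0.8868,1.5161)
  v4: (1-0.67)·(-1.7,-2.73) + 0.67·(0.74,0.34) = (-0.0652,-0.6731)
  v5: (1-0.67)·(-1.16,-4.4) + 0.67·(1.21,0.07) = (0.4279,-1.4051)
  v6: (1-0.67)·(1.52,-1.33) + 0.67·(2.6,1.06) = (2.2436,0.2713)
Perimeter = Σ |v_{i+1} − v_i|:
  edge 1→2: √(-2.3790² + 0.1318²) = 2.3826 (running 2.3826)
  edge 2→3: √(-1.6067² + -1.8186²) = 2.4267 (running 4.8093)
  edge 3→4: √(0.8216² + -2.1892²) = 2.3383 (running 7.1476)
  edge 4→5: √(0.4931² + -0.7320²) = 0.8826 (running 8.0302)
  edge 5→6: √(1.8157² + 1.6764²) = 2.4713 (running 10.5015)
  edge 6→1: √(0.8553² + 2.9316²) = 3.0538 (running 13.5553)
Perimeter = 13.5553

Perimeter at t=0.67: 13.5553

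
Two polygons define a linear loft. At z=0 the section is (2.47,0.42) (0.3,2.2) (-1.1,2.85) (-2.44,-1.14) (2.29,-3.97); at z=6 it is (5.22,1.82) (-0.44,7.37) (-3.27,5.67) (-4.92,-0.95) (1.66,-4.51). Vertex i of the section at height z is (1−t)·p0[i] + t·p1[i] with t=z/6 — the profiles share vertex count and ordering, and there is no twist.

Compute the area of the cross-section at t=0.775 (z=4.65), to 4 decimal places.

Cross-section at t=0.775: each vertex is (1-t)·p0[i] + t·p1[i].
  v1: (1-0.775)·(2.47,0.42) + 0.775·(5.22,1.82) = (4.6012,1.5050)
  v2: (1-0.775)·(0.3,2.2) + 0.775·(-0.44,7.37) = (-0.2735,6.2068)
  v3: (1-0.775)·(-1.1,2.85) + 0.775·(-3.27,5.67) = (-2.7818,5.0355)
  v4: (1-0.775)·(-2.44,-1.14) + 0.775·(-4.92,-0.95) = (-4.3620,-0.9927)
  v5: (1-0.775)·(2.29,-3.97) + 0.775·(1.66,-4.51) = (1.8017,-4.3885)
Shoelace sum Σ(x_i·y_{i+1} − x_{i+1}·y_i):
  i=1: 4.6012·6.2068 − -0.2735·1.5050 = +28.9704 (running +28.9704)
  i=2: -0.2735·5.0355 − -2.7818·6.2068 = +15.8884 (running +44.8588)
  i=3: -2.7818·-0.9927 − -4.3620·5.0355 = +24.7264 (running +69.5853)
  i=4: -4.3620·-4.3885 − 1.8017·-0.9927 = +20.9313 (running +90.5166)
  i=5: 1.8017·1.5050 − 4.6012·-4.3885 = +22.9042 (running +113.4208)
Area = |Σ|/2 = |113.4208|/2 = 56.7104

Area at t=0.775: 56.7104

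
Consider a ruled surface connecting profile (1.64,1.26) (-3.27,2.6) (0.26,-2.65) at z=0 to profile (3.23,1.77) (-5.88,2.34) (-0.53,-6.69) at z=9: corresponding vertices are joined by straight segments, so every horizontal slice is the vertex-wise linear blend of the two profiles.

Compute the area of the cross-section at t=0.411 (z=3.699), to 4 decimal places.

Cross-section at t=0.411: each vertex is (1-t)·p0[i] + t·p1[i].
  v1: (1-0.411)·(1.64,1.26) + 0.411·(3.23,1.77) = (2.2935,1.4696)
  v2: (1-0.411)·(-3.27,2.6) + 0.411·(-5.88,2.34) = (-4.3427,2.4931)
  v3: (1-0.411)·(0.26,-2.65) + 0.411·(-0.53,-6.69) = (-0.0647,-4.3104)
Shoelace sum Σ(x_i·y_{i+1} − x_{i+1}·y_i):
  i=1: 2.2935·2.4931 − -4.3427·1.4696 = +12.1001 (running +12.1001)
  i=2: -4.3427·-4.3104 − -0.0647·2.4931 = +18.8803 (running +30.9804)
  i=3: -0.0647·1.4696 − 2.2935·-4.3104 = +9.7909 (running +40.7712)
Area = |Σ|/2 = |40.7712|/2 = 20.3856

Area at t=0.411: 20.3856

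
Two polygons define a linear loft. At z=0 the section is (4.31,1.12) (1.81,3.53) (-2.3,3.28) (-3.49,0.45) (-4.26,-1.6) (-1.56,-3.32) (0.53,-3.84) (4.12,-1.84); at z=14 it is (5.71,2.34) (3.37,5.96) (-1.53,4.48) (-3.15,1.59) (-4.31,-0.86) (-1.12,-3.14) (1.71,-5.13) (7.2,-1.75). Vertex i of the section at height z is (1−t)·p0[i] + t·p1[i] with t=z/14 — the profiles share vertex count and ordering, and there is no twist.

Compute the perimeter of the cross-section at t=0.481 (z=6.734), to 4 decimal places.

Cross-section at t=0.481: each vertex is (1-t)·p0[i] + t·p1[i].
  v1: (1-0.481)·(4.31,1.12) + 0.481·(5.71,2.34) = (4.9834,1.7068)
  v2: (1-0.481)·(1.81,3.53) + 0.481·(3.37,5.96) = (2.5604,4.6988)
  v3: (1-0.481)·(-2.3,3.28) + 0.481·(-1.53,4.48) = (-1.9296,3.8572)
  v4: (1-0.481)·(-3.49,0.45) + 0.481·(-3.15,1.59) = (-3.3265,0.9983)
  v5: (1-0.481)·(-4.26,-1.6) + 0.481·(-4.31,-0.86) = (-4.2840,-1.2441)
  v6: (1-0.481)·(-1.56,-3.32) + 0.481·(-1.12,-3.14) = (-1.3484,-3.2334)
  v7: (1-0.481)·(0.53,-3.84) + 0.481·(1.71,-5.13) = (1.0976,-4.4605)
  v8: (1-0.481)·(4.12,-1.84) + 0.481·(7.2,-1.75) = (5.6015,-1.7967)
Perimeter = Σ |v_{i+1} − v_i|:
  edge 1→2: √(-2.4230² + 2.9920²) = 3.8501 (running 3.8501)
  edge 2→3: √(-4.4900² + -0.8416²) = 4.5682 (running 8.4183)
  edge 3→4: √(-1.3968² + -2.8589²) = 3.1819 (running 11.6001)
  edge 4→5: √(-0.9576² + -2.2424²) = 2.4383 (running 14.0384)
  edge 5→6: √(2.9357² + -1.9894²) = 3.5462 (running 17.5847)
  edge 6→7: √(2.4459² + -1.2271²) = 2.7365 (running 20.3212)
  edge 7→8: √(4.5039² + 2.6638²) = 5.2327 (running 25.5538)
  edge 8→1: √(-0.6181² + 3.5035²) = 3.5576 (running 29.1115)
Perimeter = 29.1115

Perimeter at t=0.481: 29.1115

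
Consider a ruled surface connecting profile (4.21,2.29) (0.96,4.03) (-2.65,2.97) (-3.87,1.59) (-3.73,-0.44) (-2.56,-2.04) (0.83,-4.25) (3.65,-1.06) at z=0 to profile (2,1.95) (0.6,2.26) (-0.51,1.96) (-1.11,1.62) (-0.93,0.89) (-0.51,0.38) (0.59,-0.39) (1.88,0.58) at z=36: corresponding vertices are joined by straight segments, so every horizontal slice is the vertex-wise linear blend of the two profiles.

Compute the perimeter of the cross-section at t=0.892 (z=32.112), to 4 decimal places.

Cross-section at t=0.892: each vertex is (1-t)·p0[i] + t·p1[i].
  v1: (1-0.892)·(4.21,2.29) + 0.892·(2,1.95) = (2.2387,1.9867)
  v2: (1-0.892)·(0.96,4.03) + 0.892·(0.6,2.26) = (0.6389,2.4512)
  v3: (1-0.892)·(-2.65,2.97) + 0.892·(-0.51,1.96) = (-0.7411,2.0691)
  v4: (1-0.892)·(-3.87,1.59) + 0.892·(-1.11,1.62) = (-1.4081,1.6168)
  v5: (1-0.892)·(-3.73,-0.44) + 0.892·(-0.93,0.89) = (-1.2324,0.7464)
  v6: (1-0.892)·(-2.56,-2.04) + 0.892·(-0.51,0.38) = (-0.7314,0.1186)
  v7: (1-0.892)·(0.83,-4.25) + 0.892·(0.59,-0.39) = (0.6159,-0.8069)
  v8: (1-0.892)·(3.65,-1.06) + 0.892·(1.88,0.58) = (2.0712,0.4029)
Perimeter = Σ |v_{i+1} − v_i|:
  edge 1→2: √(-1.5998² + 0.4644²) = 1.6659 (running 1.6659)
  edge 2→3: √(-1.3800² + -0.3821²) = 1.4319 (running 3.0978)
  edge 3→4: √(-0.6670² + -0.4523²) = 0.8059 (running 3.9036)
  edge 4→5: √(0.1757² + -0.8704²) = 0.8880 (running 4.7916)
  edge 5→6: √(0.5010² + -0.6277²) = 0.8031 (running 5.5947)
  edge 6→7: √(1.3473² + -0.9255²) = 1.6346 (running 7.2293)
  edge 7→8: √(1.4552² + 1.2098²) = 1.8924 (running 9.1217)
  edge 8→1: √(0.1675² + 1.5838²) = 1.5927 (running 10.7144)
Perimeter = 10.7144

Perimeter at t=0.892: 10.7144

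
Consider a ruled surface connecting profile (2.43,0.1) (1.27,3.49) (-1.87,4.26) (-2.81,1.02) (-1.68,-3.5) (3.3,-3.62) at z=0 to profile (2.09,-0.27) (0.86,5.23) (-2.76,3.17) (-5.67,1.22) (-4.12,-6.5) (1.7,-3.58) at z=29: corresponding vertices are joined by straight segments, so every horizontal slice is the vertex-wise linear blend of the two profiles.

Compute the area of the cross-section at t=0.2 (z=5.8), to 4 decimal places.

Cross-section at t=0.2: each vertex is (1-t)·p0[i] + t·p1[i].
  v1: (1-0.2)·(2.43,0.1) + 0.2·(2.09,-0.27) = (2.3620,0.0260)
  v2: (1-0.2)·(1.27,3.49) + 0.2·(0.86,5.23) = (1.1880,3.8380)
  v3: (1-0.2)·(-1.87,4.26) + 0.2·(-2.76,3.17) = (-2.0480,4.0420)
  v4: (1-0.2)·(-2.81,1.02) + 0.2·(-5.67,1.22) = (-3.3820,1.0600)
  v5: (1-0.2)·(-1.68,-3.5) + 0.2·(-4.12,-6.5) = (-2.1680,-4.1000)
  v6: (1-0.2)·(3.3,-3.62) + 0.2·(1.7,-3.58) = (2.9800,-3.6120)
Shoelace sum Σ(x_i·y_{i+1} − x_{i+1}·y_i):
  i=1: 2.3620·3.8380 − 1.1880·0.0260 = +9.0345 (running +9.0345)
  i=2: 1.1880·4.0420 − -2.0480·3.8380 = +12.6621 (running +21.6966)
  i=3: -2.0480·1.0600 − -3.3820·4.0420 = +11.4992 (running +33.1958)
  i=4: -3.3820·-4.1000 − -2.1680·1.0600 = +16.1643 (running +49.3600)
  i=5: -2.1680·-3.6120 − 2.9800·-4.1000 = +20.0488 (running +69.4088)
  i=6: 2.9800·0.0260 − 2.3620·-3.6120 = +8.6090 (running +78.0179)
Area = |Σ|/2 = |78.0179|/2 = 39.0089

Area at t=0.2: 39.0089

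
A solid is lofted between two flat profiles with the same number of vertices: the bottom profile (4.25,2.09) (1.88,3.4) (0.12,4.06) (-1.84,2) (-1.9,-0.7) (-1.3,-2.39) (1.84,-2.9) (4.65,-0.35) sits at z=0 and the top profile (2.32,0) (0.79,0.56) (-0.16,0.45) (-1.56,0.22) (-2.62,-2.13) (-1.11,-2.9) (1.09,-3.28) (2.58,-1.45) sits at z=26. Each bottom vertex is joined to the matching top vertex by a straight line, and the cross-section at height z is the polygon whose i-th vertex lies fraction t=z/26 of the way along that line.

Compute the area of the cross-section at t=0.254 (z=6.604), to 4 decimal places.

Area at t=0.254: 27.5801

Cross-section at t=0.254: each vertex is (1-t)·p0[i] + t·p1[i].
  v1: (1-0.254)·(4.25,2.09) + 0.254·(2.32,0) = (3.7598,1.5591)
  v2: (1-0.254)·(1.88,3.4) + 0.254·(0.79,0.56) = (1.6031,2.6786)
  v3: (1-0.254)·(0.12,4.06) + 0.254·(-0.16,0.45) = (0.0489,3.1431)
  v4: (1-0.254)·(-1.84,2) + 0.254·(-1.56,0.22) = (-1.7689,1.5479)
  v5: (1-0.254)·(-1.9,-0.7) + 0.254·(-2.62,-2.13) = (-2.0829,-1.0632)
  v6: (1-0.254)·(-1.3,-2.39) + 0.254·(-1.11,-2.9) = (-1.2517,-2.5195)
  v7: (1-0.254)·(1.84,-2.9) + 0.254·(1.09,-3.28) = (1.6495,-2.9965)
  v8: (1-0.254)·(4.65,-0.35) + 0.254·(2.58,-1.45) = (4.1242,-0.6294)
Shoelace sum Σ(x_i·y_{i+1} − x_{i+1}·y_i):
  i=1: 3.7598·2.6786 − 1.6031·1.5591 = +7.5716 (running +7.5716)
  i=2: 1.6031·3.1431 − 0.0489·2.6786 = +4.9078 (running +12.4794)
  i=3: 0.0489·1.5479 − -1.7689·3.1431 = +5.6354 (running +18.1148)
  i=4: -1.7689·-1.0632 − -2.0829·1.5479 = +5.1048 (running +23.2195)
  i=5: -2.0829·-2.5195 − -1.2517·-1.0632 = +3.9170 (running +27.1365)
  i=6: -1.2517·-2.9965 − 1.6495·-2.5195 = +7.9068 (running +35.0434)
  i=7: 1.6495·-0.6294 − 4.1242·-2.9965 = +11.3201 (running +46.3635)
  i=8: 4.1242·1.5591 − 3.7598·-0.6294 = +8.7966 (running +55.1601)
Area = |Σ|/2 = |55.1601|/2 = 27.5801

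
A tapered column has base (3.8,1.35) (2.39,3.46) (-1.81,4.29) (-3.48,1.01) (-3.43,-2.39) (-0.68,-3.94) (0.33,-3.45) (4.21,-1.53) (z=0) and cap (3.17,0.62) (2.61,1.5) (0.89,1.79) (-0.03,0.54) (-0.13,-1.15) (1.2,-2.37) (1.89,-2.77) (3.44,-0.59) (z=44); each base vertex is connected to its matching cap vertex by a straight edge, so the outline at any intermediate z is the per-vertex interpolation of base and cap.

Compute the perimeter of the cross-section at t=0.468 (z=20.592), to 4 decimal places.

Cross-section at t=0.468: each vertex is (1-t)·p0[i] + t·p1[i].
  v1: (1-0.468)·(3.8,1.35) + 0.468·(3.17,0.62) = (3.5052,1.0084)
  v2: (1-0.468)·(2.39,3.46) + 0.468·(2.61,1.5) = (2.4930,2.5427)
  v3: (1-0.468)·(-1.81,4.29) + 0.468·(0.89,1.79) = (-0.5464,3.1200)
  v4: (1-0.468)·(-3.48,1.01) + 0.468·(-0.03,0.54) = (-1.8654,0.7900)
  v5: (1-0.468)·(-3.43,-2.39) + 0.468·(-0.13,-1.15) = (-1.8856,-1.8097)
  v6: (1-0.468)·(-0.68,-3.94) + 0.468·(1.2,-2.37) = (0.1998,-3.2052)
  v7: (1-0.468)·(0.33,-3.45) + 0.468·(1.89,-2.77) = (1.0601,-3.1318)
  v8: (1-0.468)·(4.21,-1.53) + 0.468·(3.44,-0.59) = (3.8496,-1.0901)
Perimeter = Σ |v_{i+1} − v_i|:
  edge 1→2: √(-1.0122² + 1.5344²) = 1.8382 (running 1.8382)
  edge 2→3: √(-3.0394² + 0.5773²) = 3.0937 (running 4.9319)
  edge 3→4: √(-1.3190² + -2.3300²) = 2.6774 (running 7.6093)
  edge 4→5: √(-0.0202² + -2.5997²) = 2.5998 (running 10.2091)
  edge 5→6: √(2.0854² + -1.3956²) = 2.5093 (running 12.7184)
  edge 6→7: √(0.8602² + 0.0735²) = 0.8634 (running 13.5817)
  edge 7→8: √(2.7896² + 2.0417²) = 3.4569 (running 17.0386)
  edge 8→1: √(-0.3445² + 2.0984²) = 2.1265 (running 19.1652)
Perimeter = 19.1652

Perimeter at t=0.468: 19.1652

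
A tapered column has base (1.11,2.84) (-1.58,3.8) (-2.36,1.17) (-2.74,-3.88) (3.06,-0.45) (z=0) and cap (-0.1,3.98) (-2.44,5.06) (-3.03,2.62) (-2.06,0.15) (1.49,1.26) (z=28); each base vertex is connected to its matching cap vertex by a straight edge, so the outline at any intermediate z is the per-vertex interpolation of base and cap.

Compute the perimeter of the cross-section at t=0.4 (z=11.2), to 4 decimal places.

Cross-section at t=0.4: each vertex is (1-t)·p0[i] + t·p1[i].
  v1: (1-0.4)·(1.11,2.84) + 0.4·(-0.1,3.98) = (0.6260,3.2960)
  v2: (1-0.4)·(-1.58,3.8) + 0.4·(-2.44,5.06) = (-1.9240,4.3040)
  v3: (1-0.4)·(-2.36,1.17) + 0.4·(-3.03,2.62) = (-2.6280,1.7500)
  v4: (1-0.4)·(-2.74,-3.88) + 0.4·(-2.06,0.15) = (-2.4680,-2.2680)
  v5: (1-0.4)·(3.06,-0.45) + 0.4·(1.49,1.26) = (2.4320,0.2340)
Perimeter = Σ |v_{i+1} − v_i|:
  edge 1→2: √(-2.5500² + 1.0080²) = 2.7420 (running 2.7420)
  edge 2→3: √(-0.7040² + -2.5540²) = 2.6493 (running 5.3913)
  edge 3→4: √(0.1600² + -4.0180²) = 4.0212 (running 9.4124)
  edge 4→5: √(4.9000² + 2.5020²) = 5.5018 (running 14.9143)
  edge 5→1: √(-1.8060² + 3.0620²) = 3.5549 (running 18.4692)
Perimeter = 18.4692

Perimeter at t=0.4: 18.4692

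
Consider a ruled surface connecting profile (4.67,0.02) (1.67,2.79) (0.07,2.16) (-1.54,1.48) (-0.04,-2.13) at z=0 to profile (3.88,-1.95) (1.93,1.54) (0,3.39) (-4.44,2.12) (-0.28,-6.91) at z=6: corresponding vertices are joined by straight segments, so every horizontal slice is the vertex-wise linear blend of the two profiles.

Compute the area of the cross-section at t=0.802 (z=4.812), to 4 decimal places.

Area at t=0.802: 38.0870

Cross-section at t=0.802: each vertex is (1-t)·p0[i] + t·p1[i].
  v1: (1-0.802)·(4.67,0.02) + 0.802·(3.88,-1.95) = (4.0364,-1.5599)
  v2: (1-0.802)·(1.67,2.79) + 0.802·(1.93,1.54) = (1.8785,1.7875)
  v3: (1-0.802)·(0.07,2.16) + 0.802·(0,3.39) = (0.0139,3.1465)
  v4: (1-0.802)·(-1.54,1.48) + 0.802·(-4.44,2.12) = (-3.8658,1.9933)
  v5: (1-0.802)·(-0.04,-2.13) + 0.802·(-0.28,-6.91) = (-0.2325,-5.9636)
Shoelace sum Σ(x_i·y_{i+1} − x_{i+1}·y_i):
  i=1: 4.0364·1.7875 − 1.8785·-1.5599 = +10.1455 (running +10.1455)
  i=2: 1.8785·3.1465 − 0.0139·1.7875 = +5.8859 (running +16.0314)
  i=3: 0.0139·1.9933 − -3.8658·3.1465 = +12.1912 (running +28.2226)
  i=4: -3.8658·-5.9636 − -0.2325·1.9933 = +23.5173 (running +51.7399)
  i=5: -0.2325·-1.5599 − 4.0364·-5.9636 = +24.4341 (running +76.1740)
Area = |Σ|/2 = |76.1740|/2 = 38.0870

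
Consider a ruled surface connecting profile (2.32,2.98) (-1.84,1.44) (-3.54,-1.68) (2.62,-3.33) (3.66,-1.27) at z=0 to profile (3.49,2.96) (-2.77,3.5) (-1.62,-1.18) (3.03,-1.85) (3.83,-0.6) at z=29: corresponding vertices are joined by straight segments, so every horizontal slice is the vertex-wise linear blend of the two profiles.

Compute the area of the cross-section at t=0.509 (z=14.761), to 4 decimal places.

Cross-section at t=0.509: each vertex is (1-t)·p0[i] + t·p1[i].
  v1: (1-0.509)·(2.32,2.98) + 0.509·(3.49,2.96) = (2.9155,2.9698)
  v2: (1-0.509)·(-1.84,1.44) + 0.509·(-2.77,3.5) = (-2.3134,2.4885)
  v3: (1-0.509)·(-3.54,-1.68) + 0.509·(-1.62,-1.18) = (-2.5627,-1.4255)
  v4: (1-0.509)·(2.62,-3.33) + 0.509·(3.03,-1.85) = (2.8287,-2.5767)
  v5: (1-0.509)·(3.66,-1.27) + 0.509·(3.83,-0.6) = (3.7465,-0.9290)
Shoelace sum Σ(x_i·y_{i+1} − x_{i+1}·y_i):
  i=1: 2.9155·2.4885 − -2.3134·2.9698 = +14.1257 (running +14.1257)
  i=2: -2.3134·-1.4255 − -2.5627·2.4885 = +9.6751 (running +23.8008)
  i=3: -2.5627·-2.5767 − 2.8287·-1.4255 = +10.6356 (running +34.4365)
  i=4: 2.8287·-0.9290 − 3.7465·-2.5767 = +7.0258 (running +41.4623)
  i=5: 3.7465·2.9698 − 2.9155·-0.9290 = +13.8350 (running +55.2973)
Area = |Σ|/2 = |55.2973|/2 = 27.6486

Area at t=0.509: 27.6486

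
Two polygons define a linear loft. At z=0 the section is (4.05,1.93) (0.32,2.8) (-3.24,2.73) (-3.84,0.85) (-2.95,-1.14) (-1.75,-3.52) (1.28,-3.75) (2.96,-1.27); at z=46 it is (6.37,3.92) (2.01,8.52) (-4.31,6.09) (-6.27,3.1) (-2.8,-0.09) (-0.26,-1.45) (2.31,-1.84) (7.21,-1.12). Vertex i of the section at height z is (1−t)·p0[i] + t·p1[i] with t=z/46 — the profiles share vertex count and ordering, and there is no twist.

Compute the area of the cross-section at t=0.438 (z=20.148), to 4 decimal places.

Area at t=0.438: 58.2753

Cross-section at t=0.438: each vertex is (1-t)·p0[i] + t·p1[i].
  v1: (1-0.438)·(4.05,1.93) + 0.438·(6.37,3.92) = (5.0662,2.8016)
  v2: (1-0.438)·(0.32,2.8) + 0.438·(2.01,8.52) = (1.0602,5.3054)
  v3: (1-0.438)·(-3.24,2.73) + 0.438·(-4.31,6.09) = (-3.7087,4.2017)
  v4: (1-0.438)·(-3.84,0.85) + 0.438·(-6.27,3.1) = (-4.9043,1.8355)
  v5: (1-0.438)·(-2.95,-1.14) + 0.438·(-2.8,-0.09) = (-2.8843,-0.6801)
  v6: (1-0.438)·(-1.75,-3.52) + 0.438·(-0.26,-1.45) = (-1.0974,-2.6133)
  v7: (1-0.438)·(1.28,-3.75) + 0.438·(2.31,-1.84) = (1.7311,-2.9134)
  v8: (1-0.438)·(2.96,-1.27) + 0.438·(7.21,-1.12) = (4.8215,-1.2043)
Shoelace sum Σ(x_i·y_{i+1} − x_{i+1}·y_i):
  i=1: 5.0662·5.3054 − 1.0602·2.8016 = +23.9075 (running +23.9075)
  i=2: 1.0602·4.2017 − -3.7087·5.3054 = +24.1305 (running +48.0380)
  i=3: -3.7087·1.8355 − -4.9043·4.2017 = +13.7992 (running +61.8372)
  i=4: -4.9043·-0.6801 − -2.8843·1.8355 = +8.6296 (running +70.4667)
  i=5: -2.8843·-2.6133 − -1.0974·-0.6801 = +6.7913 (running +77.2581)
  i=6: -1.0974·-2.9134 − 1.7311·-2.6133 = +7.7212 (running +84.9793)
  i=7: 1.7311·-1.2043 − 4.8215·-2.9134 = +11.9622 (running +96.9415)
  i=8: 4.8215·2.8016 − 5.0662·-1.2043 = +19.6092 (running +116.5507)
Area = |Σ|/2 = |116.5507|/2 = 58.2753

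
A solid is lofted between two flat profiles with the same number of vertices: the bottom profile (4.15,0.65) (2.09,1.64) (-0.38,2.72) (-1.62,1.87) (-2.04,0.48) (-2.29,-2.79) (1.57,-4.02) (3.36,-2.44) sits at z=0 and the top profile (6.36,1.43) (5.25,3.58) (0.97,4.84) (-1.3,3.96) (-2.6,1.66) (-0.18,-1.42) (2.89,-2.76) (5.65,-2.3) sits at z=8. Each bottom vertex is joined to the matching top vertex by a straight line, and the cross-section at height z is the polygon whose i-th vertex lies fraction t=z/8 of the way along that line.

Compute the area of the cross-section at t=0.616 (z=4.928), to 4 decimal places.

Area at t=0.616: 40.4587

Cross-section at t=0.616: each vertex is (1-t)·p0[i] + t·p1[i].
  v1: (1-0.616)·(4.15,0.65) + 0.616·(6.36,1.43) = (5.5114,1.1305)
  v2: (1-0.616)·(2.09,1.64) + 0.616·(5.25,3.58) = (4.0366,2.8350)
  v3: (1-0.616)·(-0.38,2.72) + 0.616·(0.97,4.84) = (0.4516,4.0259)
  v4: (1-0.616)·(-1.62,1.87) + 0.616·(-1.3,3.96) = (-1.4229,3.1574)
  v5: (1-0.616)·(-2.04,0.48) + 0.616·(-2.6,1.66) = (-2.3850,1.2069)
  v6: (1-0.616)·(-2.29,-2.79) + 0.616·(-0.18,-1.42) = (-0.9902,-1.9461)
  v7: (1-0.616)·(1.57,-4.02) + 0.616·(2.89,-2.76) = (2.3831,-3.2438)
  v8: (1-0.616)·(3.36,-2.44) + 0.616·(5.65,-2.3) = (4.7706,-2.3538)
Shoelace sum Σ(x_i·y_{i+1} − x_{i+1}·y_i):
  i=1: 5.5114·2.8350 − 4.0366·1.1305 = +11.0617 (running +11.0617)
  i=2: 4.0366·4.0259 − 0.4516·2.8350 = +14.9706 (running +26.0322)
  i=3: 0.4516·3.1574 − -1.4229·4.0259 = +7.1543 (running +33.1865)
  i=4: -1.4229·1.2069 − -2.3850·3.1574 = +5.8131 (running +38.9997)
  i=5: -2.3850·-1.9461 − -0.9902·1.2069 = +5.8364 (running +44.8361)
  i=6: -0.9902·-3.2438 − 2.3831·-1.9461 = +7.8499 (running +52.6860)
  i=7: 2.3831·-2.3538 − 4.7706·-3.2438 = +9.8659 (running +62.5519)
  i=8: 4.7706·1.1305 − 5.5114·-2.3538 = +18.3655 (running +80.9174)
Area = |Σ|/2 = |80.9174|/2 = 40.4587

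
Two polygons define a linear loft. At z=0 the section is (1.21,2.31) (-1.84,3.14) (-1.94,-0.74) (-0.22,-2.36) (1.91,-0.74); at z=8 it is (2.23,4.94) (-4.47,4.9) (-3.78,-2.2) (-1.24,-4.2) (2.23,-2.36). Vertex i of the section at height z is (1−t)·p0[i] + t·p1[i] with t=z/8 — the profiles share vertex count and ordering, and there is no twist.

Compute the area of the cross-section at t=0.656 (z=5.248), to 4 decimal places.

Area at t=0.656: 36.4239

Cross-section at t=0.656: each vertex is (1-t)·p0[i] + t·p1[i].
  v1: (1-0.656)·(1.21,2.31) + 0.656·(2.23,4.94) = (1.8791,4.0353)
  v2: (1-0.656)·(-1.84,3.14) + 0.656·(-4.47,4.9) = (-3.5653,4.2946)
  v3: (1-0.656)·(-1.94,-0.74) + 0.656·(-3.78,-2.2) = (-3.1470,-1.6978)
  v4: (1-0.656)·(-0.22,-2.36) + 0.656·(-1.24,-4.2) = (-0.8891,-3.5670)
  v5: (1-0.656)·(1.91,-0.74) + 0.656·(2.23,-2.36) = (2.1199,-1.8027)
Shoelace sum Σ(x_i·y_{i+1} − x_{i+1}·y_i):
  i=1: 1.8791·4.2946 − -3.5653·4.0353 = +22.4569 (running +22.4569)
  i=2: -3.5653·-1.6978 − -3.1470·4.2946 = +19.5681 (running +42.0250)
  i=3: -3.1470·-3.5670 − -0.8891·-1.6978 = +9.7161 (running +51.7411)
  i=4: -0.8891·-1.8027 − 2.1199·-3.5670 = +9.1647 (running +60.9058)
  i=5: 2.1199·4.0353 − 1.8791·-1.8027 = +11.9420 (running +72.8478)
Area = |Σ|/2 = |72.8478|/2 = 36.4239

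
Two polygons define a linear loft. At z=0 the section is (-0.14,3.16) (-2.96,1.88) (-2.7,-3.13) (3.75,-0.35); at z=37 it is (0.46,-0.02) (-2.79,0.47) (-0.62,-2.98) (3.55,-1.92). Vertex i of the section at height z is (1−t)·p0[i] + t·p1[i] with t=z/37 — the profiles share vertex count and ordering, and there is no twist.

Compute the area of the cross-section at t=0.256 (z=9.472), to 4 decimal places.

Area at t=0.256: 20.4620

Cross-section at t=0.256: each vertex is (1-t)·p0[i] + t·p1[i].
  v1: (1-0.256)·(-0.14,3.16) + 0.256·(0.46,-0.02) = (0.0136,2.3459)
  v2: (1-0.256)·(-2.96,1.88) + 0.256·(-2.79,0.47) = (-2.9165,1.5190)
  v3: (1-0.256)·(-2.7,-3.13) + 0.256·(-0.62,-2.98) = (-2.1675,-3.0916)
  v4: (1-0.256)·(3.75,-0.35) + 0.256·(3.55,-1.92) = (3.6988,-0.7519)
Shoelace sum Σ(x_i·y_{i+1} − x_{i+1}·y_i):
  i=1: 0.0136·1.5190 − -2.9165·2.3459 = +6.8625 (running +6.8625)
  i=2: -2.9165·-3.0916 − -2.1675·1.5190 = +12.3091 (running +19.1716)
  i=3: -2.1675·-0.7519 − 3.6988·-3.0916 = +13.0650 (running +32.2366)
  i=4: 3.6988·2.3459 − 0.0136·-0.7519 = +8.6873 (running +40.9240)
Area = |Σ|/2 = |40.9240|/2 = 20.4620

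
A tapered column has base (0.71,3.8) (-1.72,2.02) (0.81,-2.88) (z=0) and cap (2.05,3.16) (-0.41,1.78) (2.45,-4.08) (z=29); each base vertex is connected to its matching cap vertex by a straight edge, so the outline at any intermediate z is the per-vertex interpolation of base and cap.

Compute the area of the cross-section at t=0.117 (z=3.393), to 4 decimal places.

Area at t=0.117: 8.3247

Cross-section at t=0.117: each vertex is (1-t)·p0[i] + t·p1[i].
  v1: (1-0.117)·(0.71,3.8) + 0.117·(2.05,3.16) = (0.8668,3.7251)
  v2: (1-0.117)·(-1.72,2.02) + 0.117·(-0.41,1.78) = (-1.5667,1.9919)
  v3: (1-0.117)·(0.81,-2.88) + 0.117·(2.45,-4.08) = (1.0019,-3.0204)
Shoelace sum Σ(x_i·y_{i+1} − x_{i+1}·y_i):
  i=1: 0.8668·1.9919 − -1.5667·3.7251 = +7.5628 (running +7.5628)
  i=2: -1.5667·-3.0204 − 1.0019·1.9919 = +2.7365 (running +10.2993)
  i=3: 1.0019·3.7251 − 0.8668·-3.0204 = +6.3501 (running +16.6494)
Area = |Σ|/2 = |16.6494|/2 = 8.3247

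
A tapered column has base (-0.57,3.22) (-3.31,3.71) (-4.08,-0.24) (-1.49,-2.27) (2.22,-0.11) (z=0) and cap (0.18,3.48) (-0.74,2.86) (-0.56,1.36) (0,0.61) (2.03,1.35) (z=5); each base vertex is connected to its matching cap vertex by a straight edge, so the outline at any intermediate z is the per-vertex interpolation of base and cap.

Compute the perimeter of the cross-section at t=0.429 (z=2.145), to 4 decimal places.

Cross-section at t=0.429: each vertex is (1-t)·p0[i] + t·p1[i].
  v1: (1-0.429)·(-0.57,3.22) + 0.429·(0.18,3.48) = (-0.2482,3.3315)
  v2: (1-0.429)·(-3.31,3.71) + 0.429·(-0.74,2.86) = (-2.2075,3.3453)
  v3: (1-0.429)·(-4.08,-0.24) + 0.429·(-0.56,1.36) = (-2.5699,0.4464)
  v4: (1-0.429)·(-1.49,-2.27) + 0.429·(0,0.61) = (-0.8508,-1.0345)
  v5: (1-0.429)·(2.22,-0.11) + 0.429·(2.03,1.35) = (2.1385,0.5163)
Perimeter = Σ |v_{i+1} − v_i|:
  edge 1→2: √(-1.9592² + 0.0138²) = 1.9593 (running 1.9593)
  edge 2→3: √(-0.3624² + -2.8989²) = 2.9215 (running 4.8808)
  edge 3→4: √(1.7191² + -1.4809²) = 2.2690 (running 7.1498)
  edge 4→5: √(2.9893² + 1.5508²) = 3.3676 (running 10.5174)
  edge 5→1: √(-2.3867² + 2.8152²) = 3.6908 (running 14.2082)
Perimeter = 14.2082

Perimeter at t=0.429: 14.2082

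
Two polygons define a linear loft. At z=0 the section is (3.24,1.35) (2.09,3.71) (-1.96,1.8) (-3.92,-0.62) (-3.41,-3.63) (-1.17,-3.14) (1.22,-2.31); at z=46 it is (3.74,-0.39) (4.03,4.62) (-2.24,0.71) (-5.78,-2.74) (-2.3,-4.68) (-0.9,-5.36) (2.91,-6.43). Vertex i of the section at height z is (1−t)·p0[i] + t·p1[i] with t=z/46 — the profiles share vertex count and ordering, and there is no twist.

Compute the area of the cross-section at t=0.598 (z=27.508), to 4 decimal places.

Cross-section at t=0.598: each vertex is (1-t)·p0[i] + t·p1[i].
  v1: (1-0.598)·(3.24,1.35) + 0.598·(3.74,-0.39) = (3.5390,0.3095)
  v2: (1-0.598)·(2.09,3.71) + 0.598·(4.03,4.62) = (3.2501,4.2542)
  v3: (1-0.598)·(-1.96,1.8) + 0.598·(-2.24,0.71) = (-2.1274,1.1482)
  v4: (1-0.598)·(-3.92,-0.62) + 0.598·(-5.78,-2.74) = (-5.0323,-1.8878)
  v5: (1-0.598)·(-3.41,-3.63) + 0.598·(-2.3,-4.68) = (-2.7462,-4.2579)
  v6: (1-0.598)·(-1.17,-3.14) + 0.598·(-0.9,-5.36) = (-1.0085,-4.4676)
  v7: (1-0.598)·(1.22,-2.31) + 0.598·(2.91,-6.43) = (2.2306,-4.7738)
Shoelace sum Σ(x_i·y_{i+1} − x_{i+1}·y_i):
  i=1: 3.5390·4.2542 − 3.2501·0.3095 = +14.0497 (running +14.0497)
  i=2: 3.2501·1.1482 − -2.1274·4.2542 = +12.7822 (running +26.8319)
  i=3: -2.1274·-1.8878 − -5.0323·1.1482 = +9.7941 (running +36.6260)
  i=4: -5.0323·-4.2579 − -2.7462·-1.8878 = +16.2427 (running +52.8687)
  i=5: -2.7462·-4.4676 − -1.0085·-4.2579 = +7.9746 (running +60.8434)
  i=6: -1.0085·-4.7738 − 2.2306·-4.4676 = +14.7800 (running +75.6233)
  i=7: 2.2306·0.3095 − 3.5390·-4.7738 = +17.5847 (running +93.2080)
Area = |Σ|/2 = |93.2080|/2 = 46.6040

Area at t=0.598: 46.6040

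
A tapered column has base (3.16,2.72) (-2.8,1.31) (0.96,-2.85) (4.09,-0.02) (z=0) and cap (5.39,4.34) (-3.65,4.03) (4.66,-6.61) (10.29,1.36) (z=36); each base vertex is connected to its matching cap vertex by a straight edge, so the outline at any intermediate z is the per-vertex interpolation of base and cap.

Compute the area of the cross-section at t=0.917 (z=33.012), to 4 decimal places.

Cross-section at t=0.917: each vertex is (1-t)·p0[i] + t·p1[i].
  v1: (1-0.917)·(3.16,2.72) + 0.917·(5.39,4.34) = (5.2049,4.2055)
  v2: (1-0.917)·(-2.8,1.31) + 0.917·(-3.65,4.03) = (-3.5794,3.8042)
  v3: (1-0.917)·(0.96,-2.85) + 0.917·(4.66,-6.61) = (4.3529,-6.2979)
  v4: (1-0.917)·(4.09,-0.02) + 0.917·(10.29,1.36) = (9.7754,1.2455)
Shoelace sum Σ(x_i·y_{i+1} − x_{i+1}·y_i):
  i=1: 5.2049·3.8042 − -3.5794·4.2055 = +34.8542 (running +34.8542)
  i=2: -3.5794·-6.2979 − 4.3529·3.8042 = +5.9836 (running +40.8379)
  i=3: 4.3529·1.2455 − 9.7754·-6.2979 = +66.9861 (running +107.8239)
  i=4: 9.7754·4.2055 − 5.2049·1.2455 = +34.6283 (running +142.4522)
Area = |Σ|/2 = |142.4522|/2 = 71.2261

Area at t=0.917: 71.2261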